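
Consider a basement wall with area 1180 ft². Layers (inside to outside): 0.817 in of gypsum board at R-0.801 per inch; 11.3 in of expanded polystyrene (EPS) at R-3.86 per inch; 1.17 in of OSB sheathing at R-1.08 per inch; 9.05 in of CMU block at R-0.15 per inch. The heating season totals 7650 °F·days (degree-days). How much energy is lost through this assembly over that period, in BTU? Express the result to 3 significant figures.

0.817 × 0.801 = 0.6544
11.3 × 3.86 = 43.62
1.17 × 1.08 = 1.264
9.05 × 0.15 = 1.358
R_total = 0.6544 + 43.62 + 1.264 + 1.358 = 46.89 ft²·°F·h/BTU
E = A × HDD × 24 / R = 1180 × 7650 × 24 / 46.89 = 4620000 BTU

4620000 BTU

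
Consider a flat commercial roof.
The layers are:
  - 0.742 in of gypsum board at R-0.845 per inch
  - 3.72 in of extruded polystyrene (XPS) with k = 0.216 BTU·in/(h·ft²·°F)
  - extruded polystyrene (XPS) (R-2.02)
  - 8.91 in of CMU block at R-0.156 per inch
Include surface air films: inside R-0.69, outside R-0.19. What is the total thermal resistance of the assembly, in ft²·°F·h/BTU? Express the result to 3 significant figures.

0.742 × 0.845 = 0.627
3.72/0.216 = 17.22
8.91 × 0.156 = 1.39
R_total = 0.69 + 0.627 + 17.22 + 2.02 + 1.39 + 0.19 = 22.14 ft²·°F·h/BTU

22.1 ft²·°F·h/BTU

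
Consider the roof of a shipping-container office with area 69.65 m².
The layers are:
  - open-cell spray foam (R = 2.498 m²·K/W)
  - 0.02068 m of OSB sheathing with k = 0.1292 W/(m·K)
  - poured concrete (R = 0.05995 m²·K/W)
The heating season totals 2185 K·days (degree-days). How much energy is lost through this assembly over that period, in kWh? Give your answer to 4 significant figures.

1344 kWh

0.02068/0.1292 = 0.16006
R_total = 2.498 + 0.16006 + 0.05995 = 2.718 m²·K/W
E = A × HDD × 24 / R / 1000 = 69.65 × 2185 × 24 / 2.718 / 1000 = 1343.8 kWh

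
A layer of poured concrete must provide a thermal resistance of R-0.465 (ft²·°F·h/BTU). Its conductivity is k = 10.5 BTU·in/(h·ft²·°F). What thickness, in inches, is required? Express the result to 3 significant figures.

4.88 in

L = R × k = 0.465 × 10.5 = 4.883 in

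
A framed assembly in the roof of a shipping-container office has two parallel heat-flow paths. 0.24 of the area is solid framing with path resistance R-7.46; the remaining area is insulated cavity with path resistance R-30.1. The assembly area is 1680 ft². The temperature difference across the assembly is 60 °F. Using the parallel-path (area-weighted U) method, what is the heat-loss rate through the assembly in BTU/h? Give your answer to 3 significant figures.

5790 BTU/h

U_eff = 0.76/30.1 + 0.24/7.46 = 0.02525 + 0.03217 = 0.05742
R_eff = 1/U_eff = 17.42 ft²·°F·h/BTU
Q = 1680 × 60 / 17.42 = 5788 BTU/h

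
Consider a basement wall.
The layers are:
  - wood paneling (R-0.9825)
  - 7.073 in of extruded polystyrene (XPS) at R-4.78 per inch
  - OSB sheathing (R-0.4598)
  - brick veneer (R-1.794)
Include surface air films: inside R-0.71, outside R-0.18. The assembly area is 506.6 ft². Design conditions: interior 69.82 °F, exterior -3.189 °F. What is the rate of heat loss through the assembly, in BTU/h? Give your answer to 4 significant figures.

975.0 BTU/h

7.073 × 4.78 = 33.809
R_total = 0.71 + 0.9825 + 33.809 + 0.4598 + 1.794 + 0.18 = 37.935 ft²·°F·h/BTU
Q = A·ΔT/R = 506.6 × (69.82 − (-3.189)) / 37.935 = 974.99 BTU/h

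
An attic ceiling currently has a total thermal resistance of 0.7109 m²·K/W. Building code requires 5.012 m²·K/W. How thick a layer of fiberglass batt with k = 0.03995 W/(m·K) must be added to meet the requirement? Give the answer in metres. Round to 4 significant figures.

ΔR = 5.012 − 0.7109 = 4.3011 m²·K/W
L = ΔR × k = 4.3011 × 0.03995 = 0.17183 m

0.1718 m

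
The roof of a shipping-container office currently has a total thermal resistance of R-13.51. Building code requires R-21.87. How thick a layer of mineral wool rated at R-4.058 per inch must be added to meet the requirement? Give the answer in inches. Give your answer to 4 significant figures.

ΔR = 21.87 − 13.51 = 8.36 ft²·°F·h/BTU
L = ΔR / (R/in) = 8.36/4.058 = 2.0601 in

2.060 in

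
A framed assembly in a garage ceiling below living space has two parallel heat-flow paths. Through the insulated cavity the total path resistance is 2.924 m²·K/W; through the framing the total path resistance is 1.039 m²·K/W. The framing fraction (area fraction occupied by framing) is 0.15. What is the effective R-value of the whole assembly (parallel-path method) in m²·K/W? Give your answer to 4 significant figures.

U_eff = 0.85/2.924 + 0.15/1.039 = 0.2907 + 0.14437 = 0.43507
R_eff = 1/U_eff = 2.2985 m²·K/W

2.298 m²·K/W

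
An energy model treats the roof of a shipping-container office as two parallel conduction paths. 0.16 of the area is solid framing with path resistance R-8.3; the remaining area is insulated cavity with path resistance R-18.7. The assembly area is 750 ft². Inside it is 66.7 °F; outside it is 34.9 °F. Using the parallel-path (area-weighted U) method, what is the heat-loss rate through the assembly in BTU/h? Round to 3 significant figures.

U_eff = 0.84/18.7 + 0.16/8.3 = 0.04492 + 0.01928 = 0.0642
R_eff = 1/U_eff = 15.58 ft²·°F·h/BTU
Q = 750 × (66.7 − 34.9) / 15.58 = 1531 BTU/h

1530 BTU/h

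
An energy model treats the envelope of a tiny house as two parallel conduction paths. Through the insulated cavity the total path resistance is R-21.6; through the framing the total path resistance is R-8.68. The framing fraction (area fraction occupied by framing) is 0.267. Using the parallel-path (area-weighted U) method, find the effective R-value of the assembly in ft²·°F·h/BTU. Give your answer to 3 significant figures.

15.5 ft²·°F·h/BTU

U_eff = 0.733/21.6 + 0.267/8.68 = 0.03394 + 0.03076 = 0.0647
R_eff = 1/U_eff = 15.46 ft²·°F·h/BTU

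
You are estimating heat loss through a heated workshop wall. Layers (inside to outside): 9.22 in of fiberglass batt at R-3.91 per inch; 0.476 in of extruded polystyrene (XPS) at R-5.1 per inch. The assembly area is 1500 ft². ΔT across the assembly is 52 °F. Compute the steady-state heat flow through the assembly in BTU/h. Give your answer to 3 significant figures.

9.22 × 3.91 = 36.05
0.476 × 5.1 = 2.428
R_total = 36.05 + 2.428 = 38.48 ft²·°F·h/BTU
Q = A·ΔT/R = 1500 × 52 / 38.48 = 2027 BTU/h

2030 BTU/h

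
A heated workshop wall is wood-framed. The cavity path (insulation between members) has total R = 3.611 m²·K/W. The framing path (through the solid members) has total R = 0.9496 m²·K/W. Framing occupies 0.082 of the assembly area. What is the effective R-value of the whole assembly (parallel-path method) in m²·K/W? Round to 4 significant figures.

U_eff = 0.918/3.611 + 0.082/0.9496 = 0.25422 + 0.086352 = 0.34058
R_eff = 1/U_eff = 2.9362 m²·K/W

2.936 m²·K/W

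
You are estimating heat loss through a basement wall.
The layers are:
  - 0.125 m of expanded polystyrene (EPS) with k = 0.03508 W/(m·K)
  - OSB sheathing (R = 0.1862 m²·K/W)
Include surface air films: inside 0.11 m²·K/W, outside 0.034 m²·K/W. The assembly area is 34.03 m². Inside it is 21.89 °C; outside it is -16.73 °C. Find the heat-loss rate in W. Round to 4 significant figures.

0.125/0.03508 = 3.5633
R_total = 0.11 + 3.5633 + 0.1862 + 0.034 = 3.8935 m²·K/W
Q = A·ΔT/R = 34.03 × (21.89 − (-16.73)) / 3.8935 = 337.55 W

337.5 W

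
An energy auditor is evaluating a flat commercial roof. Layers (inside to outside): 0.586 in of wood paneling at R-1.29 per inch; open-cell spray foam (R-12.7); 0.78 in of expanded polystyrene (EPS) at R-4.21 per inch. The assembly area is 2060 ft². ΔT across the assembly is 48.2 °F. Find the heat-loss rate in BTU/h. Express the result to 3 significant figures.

0.586 × 1.29 = 0.7559
0.78 × 4.21 = 3.284
R_total = 0.7559 + 12.7 + 3.284 = 16.74 ft²·°F·h/BTU
Q = A·ΔT/R = 2060 × 48.2 / 16.74 = 5932 BTU/h

5930 BTU/h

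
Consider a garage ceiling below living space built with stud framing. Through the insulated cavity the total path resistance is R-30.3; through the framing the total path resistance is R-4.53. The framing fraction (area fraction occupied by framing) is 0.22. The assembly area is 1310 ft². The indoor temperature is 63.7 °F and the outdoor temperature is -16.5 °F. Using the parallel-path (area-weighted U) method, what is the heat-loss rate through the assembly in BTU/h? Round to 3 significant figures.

U_eff = 0.78/30.3 + 0.22/4.53 = 0.02574 + 0.04857 = 0.07431
R_eff = 1/U_eff = 13.46 ft²·°F·h/BTU
Q = 1310 × (63.7 − (-16.5)) / 13.46 = 7807 BTU/h

7810 BTU/h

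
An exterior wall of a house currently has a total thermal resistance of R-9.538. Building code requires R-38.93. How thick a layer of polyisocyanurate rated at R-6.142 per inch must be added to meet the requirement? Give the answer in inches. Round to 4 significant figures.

ΔR = 38.93 − 9.538 = 29.392 ft²·°F·h/BTU
L = ΔR / (R/in) = 29.392/6.142 = 4.7854 in

4.785 in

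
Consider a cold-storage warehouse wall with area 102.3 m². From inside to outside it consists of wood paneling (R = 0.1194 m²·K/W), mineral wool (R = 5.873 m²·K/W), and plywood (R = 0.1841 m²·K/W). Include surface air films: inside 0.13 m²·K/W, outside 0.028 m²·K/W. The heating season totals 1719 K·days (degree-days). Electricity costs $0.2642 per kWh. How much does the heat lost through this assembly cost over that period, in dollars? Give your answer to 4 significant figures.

R_total = 0.13 + 0.1194 + 5.873 + 0.1841 + 0.028 = 6.3345 m²·K/W
E = A × HDD × 24 / R / 1000 = 102.3 × 1719 × 24 / 6.3345 / 1000 = 666.27 kWh
Cost = 666.27 × 0.2642 = $176.03

176.0 dollars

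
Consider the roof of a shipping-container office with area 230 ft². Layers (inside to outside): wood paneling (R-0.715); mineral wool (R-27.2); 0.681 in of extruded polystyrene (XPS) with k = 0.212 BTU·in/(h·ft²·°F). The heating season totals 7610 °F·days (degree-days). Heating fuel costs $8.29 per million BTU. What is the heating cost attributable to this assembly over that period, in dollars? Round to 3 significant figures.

11.2 dollars

0.681/0.212 = 3.212
R_total = 0.715 + 27.2 + 3.212 = 31.13 ft²·°F·h/BTU
E = A × HDD × 24 / R = 230 × 7610 × 24 / 31.13 = 1350000 BTU
Cost = 1350000/10⁶ × 8.29 = $11.19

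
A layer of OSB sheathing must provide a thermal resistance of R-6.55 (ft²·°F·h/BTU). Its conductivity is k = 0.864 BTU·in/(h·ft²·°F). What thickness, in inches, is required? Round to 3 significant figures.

L = R × k = 6.55 × 0.864 = 5.659 in

5.66 in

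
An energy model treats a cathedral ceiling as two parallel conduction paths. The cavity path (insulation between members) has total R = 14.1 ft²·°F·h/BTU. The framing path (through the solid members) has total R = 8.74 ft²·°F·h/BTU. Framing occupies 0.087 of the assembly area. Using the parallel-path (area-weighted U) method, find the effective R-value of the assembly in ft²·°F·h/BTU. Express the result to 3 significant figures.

U_eff = 0.913/14.1 + 0.087/8.74 = 0.06475 + 0.009954 = 0.07471
R_eff = 1/U_eff = 13.39 ft²·°F·h/BTU

13.4 ft²·°F·h/BTU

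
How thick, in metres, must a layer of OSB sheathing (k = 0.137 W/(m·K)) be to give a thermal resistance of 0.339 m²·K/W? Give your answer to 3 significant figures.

L = R·k = 0.339 × 0.137 = 0.04644 m

0.0464 m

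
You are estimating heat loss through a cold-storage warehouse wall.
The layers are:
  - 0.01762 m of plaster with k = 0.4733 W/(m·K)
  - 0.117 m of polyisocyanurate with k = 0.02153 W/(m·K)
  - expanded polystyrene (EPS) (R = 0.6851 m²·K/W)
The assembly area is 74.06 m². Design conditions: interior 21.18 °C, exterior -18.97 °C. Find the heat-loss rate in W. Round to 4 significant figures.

0.01762/0.4733 = 0.037228
0.117/0.02153 = 5.4343
R_total = 0.037228 + 5.4343 + 0.6851 = 6.1566 m²·K/W
Q = A·ΔT/R = 74.06 × (21.18 − (-18.97)) / 6.1566 = 482.98 W

483.0 W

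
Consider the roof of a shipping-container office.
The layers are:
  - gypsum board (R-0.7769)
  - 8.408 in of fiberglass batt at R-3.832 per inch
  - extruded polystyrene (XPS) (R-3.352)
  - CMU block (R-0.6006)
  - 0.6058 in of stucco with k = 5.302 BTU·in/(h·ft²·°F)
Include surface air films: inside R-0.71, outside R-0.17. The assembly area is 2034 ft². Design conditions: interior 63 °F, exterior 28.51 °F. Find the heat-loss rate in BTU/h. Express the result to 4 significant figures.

8.408 × 3.832 = 32.219
0.6058/5.302 = 0.11426
R_total = 0.71 + 0.7769 + 32.219 + 3.352 + 0.6006 + 0.11426 + 0.17 = 37.943 ft²·°F·h/BTU
Q = A·ΔT/R = 2034 × (63 − 28.51) / 37.943 = 1848.9 BTU/h

1849 BTU/h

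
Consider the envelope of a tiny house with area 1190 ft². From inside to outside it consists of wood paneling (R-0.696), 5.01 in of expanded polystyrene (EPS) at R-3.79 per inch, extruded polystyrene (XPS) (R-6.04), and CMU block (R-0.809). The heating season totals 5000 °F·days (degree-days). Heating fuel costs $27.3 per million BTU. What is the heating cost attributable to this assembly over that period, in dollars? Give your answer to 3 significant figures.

147 dollars

5.01 × 3.79 = 18.99
R_total = 0.696 + 18.99 + 6.04 + 0.809 = 26.53 ft²·°F·h/BTU
E = A × HDD × 24 / R = 1190 × 5000 × 24 / 26.53 = 5382000 BTU
Cost = 5382000/10⁶ × 27.3 = $146.9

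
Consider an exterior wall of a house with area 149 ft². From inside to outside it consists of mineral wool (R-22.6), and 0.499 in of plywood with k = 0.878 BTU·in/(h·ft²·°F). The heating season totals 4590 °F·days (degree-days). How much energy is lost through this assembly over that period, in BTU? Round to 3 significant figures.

0.499/0.878 = 0.5683
R_total = 22.6 + 0.5683 = 23.17 ft²·°F·h/BTU
E = A × HDD × 24 / R = 149 × 4590 × 24 / 23.17 = 708500 BTU

708000 BTU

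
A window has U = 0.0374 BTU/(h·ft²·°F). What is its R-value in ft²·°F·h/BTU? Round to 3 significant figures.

26.7 ft²·°F·h/BTU

R = 1/U = 1/0.0374 = 26.74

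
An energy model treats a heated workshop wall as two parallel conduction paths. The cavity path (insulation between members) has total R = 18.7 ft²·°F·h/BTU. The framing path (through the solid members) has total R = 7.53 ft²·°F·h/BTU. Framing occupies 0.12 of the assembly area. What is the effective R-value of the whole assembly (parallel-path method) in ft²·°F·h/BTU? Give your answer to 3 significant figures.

15.9 ft²·°F·h/BTU

U_eff = 0.88/18.7 + 0.12/7.53 = 0.04706 + 0.01594 = 0.063
R_eff = 1/U_eff = 15.87 ft²·°F·h/BTU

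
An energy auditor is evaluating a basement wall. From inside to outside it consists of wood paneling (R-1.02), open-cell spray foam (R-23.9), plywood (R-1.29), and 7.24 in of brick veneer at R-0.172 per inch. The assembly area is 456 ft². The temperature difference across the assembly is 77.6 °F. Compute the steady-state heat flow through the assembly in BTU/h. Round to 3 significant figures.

1290 BTU/h

7.24 × 0.172 = 1.245
R_total = 1.02 + 23.9 + 1.29 + 1.245 = 27.46 ft²·°F·h/BTU
Q = A·ΔT/R = 456 × 77.6 / 27.46 = 1289 BTU/h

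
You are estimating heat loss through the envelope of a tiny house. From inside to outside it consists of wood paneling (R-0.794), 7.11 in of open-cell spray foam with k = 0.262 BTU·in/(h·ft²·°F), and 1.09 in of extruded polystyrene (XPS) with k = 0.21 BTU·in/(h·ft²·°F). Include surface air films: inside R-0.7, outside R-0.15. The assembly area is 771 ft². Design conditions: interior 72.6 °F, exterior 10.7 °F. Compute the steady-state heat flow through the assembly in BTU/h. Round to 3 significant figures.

1400 BTU/h

7.11/0.262 = 27.14
1.09/0.21 = 5.19
R_total = 0.7 + 0.794 + 27.14 + 5.19 + 0.15 = 33.97 ft²·°F·h/BTU
Q = A·ΔT/R = 771 × (72.6 − 10.7) / 33.97 = 1405 BTU/h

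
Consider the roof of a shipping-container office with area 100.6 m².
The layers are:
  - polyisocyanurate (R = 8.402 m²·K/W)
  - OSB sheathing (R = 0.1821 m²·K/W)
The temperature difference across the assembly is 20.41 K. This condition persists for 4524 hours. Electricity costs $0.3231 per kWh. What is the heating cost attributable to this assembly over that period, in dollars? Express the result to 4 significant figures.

349.6 dollars

R_total = 8.402 + 0.1821 = 8.5841 m²·K/W
Q = 100.6 × 20.41 / 8.5841 = 239.19 W
E = 239.19 W × 4524 h / 1000 = 1082.1 kWh
Cost = 1082.1 × 0.3231 = $349.63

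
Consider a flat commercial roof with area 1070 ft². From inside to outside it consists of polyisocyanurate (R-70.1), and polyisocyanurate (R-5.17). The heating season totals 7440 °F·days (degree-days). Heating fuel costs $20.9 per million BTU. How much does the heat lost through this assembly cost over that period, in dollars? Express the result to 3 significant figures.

53.1 dollars

R_total = 70.1 + 5.17 = 75.27 ft²·°F·h/BTU
E = A × HDD × 24 / R = 1070 × 7440 × 24 / 75.27 = 2538000 BTU
Cost = 2538000/10⁶ × 20.9 = $53.05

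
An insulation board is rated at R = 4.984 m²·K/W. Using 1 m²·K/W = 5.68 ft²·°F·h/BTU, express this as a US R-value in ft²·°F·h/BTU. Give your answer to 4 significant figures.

R_US = 4.984 × 5.68 = 28.309

28.31 ft²·°F·h/BTU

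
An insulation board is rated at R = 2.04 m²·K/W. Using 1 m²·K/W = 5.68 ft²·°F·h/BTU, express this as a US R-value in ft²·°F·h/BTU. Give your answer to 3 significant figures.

R_US = 2.04 × 5.68 = 11.59

11.6 ft²·°F·h/BTU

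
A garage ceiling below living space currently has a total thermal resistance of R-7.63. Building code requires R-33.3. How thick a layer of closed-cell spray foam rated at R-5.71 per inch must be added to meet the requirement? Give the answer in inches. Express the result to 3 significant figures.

4.50 in

ΔR = 33.3 − 7.63 = 25.67 ft²·°F·h/BTU
L = ΔR / (R/in) = 25.67/5.71 = 4.496 in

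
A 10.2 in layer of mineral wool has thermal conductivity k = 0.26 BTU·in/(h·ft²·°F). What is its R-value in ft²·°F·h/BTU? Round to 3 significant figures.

39.2 ft²·°F·h/BTU

R = L/k = 10.2/0.26 = 39.23 ft²·°F·h/BTU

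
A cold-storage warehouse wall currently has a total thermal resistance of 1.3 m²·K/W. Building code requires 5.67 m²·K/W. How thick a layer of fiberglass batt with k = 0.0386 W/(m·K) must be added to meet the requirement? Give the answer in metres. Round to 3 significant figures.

ΔR = 5.67 − 1.3 = 4.37 m²·K/W
L = ΔR × k = 4.37 × 0.0386 = 0.1687 m

0.169 m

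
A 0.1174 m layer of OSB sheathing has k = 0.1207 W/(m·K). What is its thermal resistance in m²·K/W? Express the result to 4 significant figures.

R = L/k = 0.1174/0.1207 = 0.97266 m²·K/W

0.9727 m²·K/W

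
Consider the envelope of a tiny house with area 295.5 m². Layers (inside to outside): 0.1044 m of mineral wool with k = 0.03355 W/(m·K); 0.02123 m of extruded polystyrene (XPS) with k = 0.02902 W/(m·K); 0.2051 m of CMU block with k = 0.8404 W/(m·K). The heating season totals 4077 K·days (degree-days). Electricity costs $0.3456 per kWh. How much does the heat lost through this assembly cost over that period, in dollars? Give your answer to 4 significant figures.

2445 dollars

0.1044/0.03355 = 3.1118
0.02123/0.02902 = 0.73156
0.2051/0.8404 = 0.24405
R_total = 3.1118 + 0.73156 + 0.24405 = 4.0874 m²·K/W
E = A × HDD × 24 / R / 1000 = 295.5 × 4077 × 24 / 4.0874 / 1000 = 7074 kWh
Cost = 7074 × 0.3456 = $2444.8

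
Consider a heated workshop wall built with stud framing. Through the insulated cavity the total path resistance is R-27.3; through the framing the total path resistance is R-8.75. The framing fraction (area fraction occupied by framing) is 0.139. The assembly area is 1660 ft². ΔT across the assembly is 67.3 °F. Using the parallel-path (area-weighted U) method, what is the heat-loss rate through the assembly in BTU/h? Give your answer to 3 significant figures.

U_eff = 0.861/27.3 + 0.139/8.75 = 0.03154 + 0.01589 = 0.04742
R_eff = 1/U_eff = 21.09 ft²·°F·h/BTU
Q = 1660 × 67.3 / 21.09 = 5298 BTU/h

5300 BTU/h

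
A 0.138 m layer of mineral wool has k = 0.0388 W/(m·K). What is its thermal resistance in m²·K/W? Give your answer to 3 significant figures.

3.56 m²·K/W

R = L/k = 0.138/0.0388 = 3.557 m²·K/W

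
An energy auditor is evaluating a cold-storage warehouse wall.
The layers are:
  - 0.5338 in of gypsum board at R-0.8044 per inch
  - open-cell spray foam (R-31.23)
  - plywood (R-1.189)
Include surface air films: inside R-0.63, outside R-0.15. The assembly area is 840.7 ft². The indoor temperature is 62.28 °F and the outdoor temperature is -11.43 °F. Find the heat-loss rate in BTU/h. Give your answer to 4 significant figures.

0.5338 × 0.8044 = 0.42939
R_total = 0.63 + 0.42939 + 31.23 + 1.189 + 0.15 = 33.628 ft²·°F·h/BTU
Q = A·ΔT/R = 840.7 × (62.28 − (-11.43)) / 33.628 = 1842.7 BTU/h

1843 BTU/h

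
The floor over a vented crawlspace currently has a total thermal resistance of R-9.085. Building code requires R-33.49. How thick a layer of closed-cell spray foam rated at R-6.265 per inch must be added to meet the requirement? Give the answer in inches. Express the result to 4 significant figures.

ΔR = 33.49 − 9.085 = 24.405 ft²·°F·h/BTU
L = ΔR / (R/in) = 24.405/6.265 = 3.8955 in

3.895 in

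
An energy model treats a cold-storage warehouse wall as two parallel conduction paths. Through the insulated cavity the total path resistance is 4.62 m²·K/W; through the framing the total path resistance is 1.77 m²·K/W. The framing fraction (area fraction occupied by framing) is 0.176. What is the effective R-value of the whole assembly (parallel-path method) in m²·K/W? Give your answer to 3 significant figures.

3.60 m²·K/W

U_eff = 0.824/4.62 + 0.176/1.77 = 0.1784 + 0.09944 = 0.2778
R_eff = 1/U_eff = 3.6 m²·K/W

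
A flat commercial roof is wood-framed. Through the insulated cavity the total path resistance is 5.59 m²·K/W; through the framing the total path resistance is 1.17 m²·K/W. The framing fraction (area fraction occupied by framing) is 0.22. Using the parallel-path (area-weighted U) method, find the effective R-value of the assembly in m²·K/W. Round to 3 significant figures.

3.05 m²·K/W

U_eff = 0.78/5.59 + 0.22/1.17 = 0.1395 + 0.188 = 0.3276
R_eff = 1/U_eff = 3.053 m²·K/W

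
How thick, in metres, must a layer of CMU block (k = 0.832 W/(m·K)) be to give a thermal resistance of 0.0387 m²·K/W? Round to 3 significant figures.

L = R·k = 0.0387 × 0.832 = 0.0322 m

0.0322 m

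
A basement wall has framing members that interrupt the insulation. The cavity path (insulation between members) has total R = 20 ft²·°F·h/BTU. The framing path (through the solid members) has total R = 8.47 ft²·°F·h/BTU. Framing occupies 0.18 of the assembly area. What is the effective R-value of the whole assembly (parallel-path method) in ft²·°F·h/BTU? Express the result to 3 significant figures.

U_eff = 0.82/20 + 0.18/8.47 = 0.041 + 0.02125 = 0.06225
R_eff = 1/U_eff = 16.06 ft²·°F·h/BTU

16.1 ft²·°F·h/BTU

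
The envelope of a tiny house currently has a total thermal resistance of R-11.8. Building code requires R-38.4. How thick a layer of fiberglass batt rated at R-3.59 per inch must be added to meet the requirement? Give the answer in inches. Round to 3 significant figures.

7.41 in

ΔR = 38.4 − 11.8 = 26.6 ft²·°F·h/BTU
L = ΔR / (R/in) = 26.6/3.59 = 7.409 in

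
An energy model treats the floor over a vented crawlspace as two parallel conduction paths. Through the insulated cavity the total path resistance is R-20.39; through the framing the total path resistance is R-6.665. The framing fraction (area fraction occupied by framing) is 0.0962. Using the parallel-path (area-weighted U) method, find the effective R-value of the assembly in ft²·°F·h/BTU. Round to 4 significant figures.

17.02 ft²·°F·h/BTU

U_eff = 0.9038/20.39 + 0.0962/6.665 = 0.044326 + 0.014434 = 0.058759
R_eff = 1/U_eff = 17.019 ft²·°F·h/BTU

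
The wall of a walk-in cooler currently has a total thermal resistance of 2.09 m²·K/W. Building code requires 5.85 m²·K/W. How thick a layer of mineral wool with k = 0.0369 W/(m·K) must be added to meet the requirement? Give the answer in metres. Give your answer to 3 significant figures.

0.139 m

ΔR = 5.85 − 2.09 = 3.76 m²·K/W
L = ΔR × k = 3.76 × 0.0369 = 0.1387 m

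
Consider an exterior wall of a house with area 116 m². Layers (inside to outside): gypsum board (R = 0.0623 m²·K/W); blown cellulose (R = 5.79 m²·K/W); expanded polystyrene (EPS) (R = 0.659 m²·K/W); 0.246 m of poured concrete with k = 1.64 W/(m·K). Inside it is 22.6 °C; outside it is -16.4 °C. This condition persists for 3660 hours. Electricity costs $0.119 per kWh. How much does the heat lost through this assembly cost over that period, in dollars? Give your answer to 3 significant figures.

0.246/1.64 = 0.15
R_total = 0.0623 + 5.79 + 0.659 + 0.15 = 6.661 m²·K/W
Q = 116 × (22.6 − (-16.4)) / 6.661 = 679.1 W
E = 679.1 W × 3660 h / 1000 = 2486 kWh
Cost = 2486 × 0.119 = $295.8

296 dollars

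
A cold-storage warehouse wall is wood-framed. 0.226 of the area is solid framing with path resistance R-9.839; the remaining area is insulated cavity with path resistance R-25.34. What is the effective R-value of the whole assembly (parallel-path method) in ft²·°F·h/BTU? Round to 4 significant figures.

U_eff = 0.774/25.34 + 0.226/9.839 = 0.030545 + 0.02297 = 0.053514
R_eff = 1/U_eff = 18.687 ft²·°F·h/BTU

18.69 ft²·°F·h/BTU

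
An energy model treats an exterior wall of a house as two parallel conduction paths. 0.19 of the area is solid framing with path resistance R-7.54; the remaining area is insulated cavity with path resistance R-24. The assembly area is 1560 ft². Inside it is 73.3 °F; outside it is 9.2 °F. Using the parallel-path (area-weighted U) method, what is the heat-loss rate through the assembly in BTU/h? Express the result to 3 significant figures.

U_eff = 0.81/24 + 0.19/7.54 = 0.03375 + 0.0252 = 0.05895
R_eff = 1/U_eff = 16.96 ft²·°F·h/BTU
Q = 1560 × (73.3 − 9.2) / 16.96 = 5895 BTU/h

5890 BTU/h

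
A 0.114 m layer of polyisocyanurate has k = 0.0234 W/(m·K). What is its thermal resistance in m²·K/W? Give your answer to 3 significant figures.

R = L/k = 0.114/0.0234 = 4.872 m²·K/W

4.87 m²·K/W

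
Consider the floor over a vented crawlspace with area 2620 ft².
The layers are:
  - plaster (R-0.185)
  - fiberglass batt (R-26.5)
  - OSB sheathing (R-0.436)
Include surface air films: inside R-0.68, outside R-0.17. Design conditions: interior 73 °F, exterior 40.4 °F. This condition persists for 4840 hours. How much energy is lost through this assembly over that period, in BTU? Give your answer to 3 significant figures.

14800000 BTU

R_total = 0.68 + 0.185 + 26.5 + 0.436 + 0.17 = 27.97 ft²·°F·h/BTU
Q = 2620 × (73 − 40.4) / 27.97 = 3054 BTU/h
E = 3054 × 4840 = 14780000 BTU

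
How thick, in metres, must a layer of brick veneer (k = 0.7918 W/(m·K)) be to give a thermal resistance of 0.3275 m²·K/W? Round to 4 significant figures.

L = R·k = 0.3275 × 0.7918 = 0.25931 m

0.2593 m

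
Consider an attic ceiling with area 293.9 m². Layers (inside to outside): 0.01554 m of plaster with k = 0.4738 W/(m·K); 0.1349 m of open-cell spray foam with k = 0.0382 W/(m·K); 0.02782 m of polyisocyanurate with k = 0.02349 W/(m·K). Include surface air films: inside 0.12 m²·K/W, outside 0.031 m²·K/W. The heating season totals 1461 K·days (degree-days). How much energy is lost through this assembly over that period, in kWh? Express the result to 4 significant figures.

0.01554/0.4738 = 0.032799
0.1349/0.0382 = 3.5314
0.02782/0.02349 = 1.1843
R_total = 0.12 + 0.032799 + 3.5314 + 1.1843 + 0.031 = 4.8995 m²·K/W
E = A × HDD × 24 / R / 1000 = 293.9 × 1461 × 24 / 4.8995 / 1000 = 2103.3 kWh

2103 kWh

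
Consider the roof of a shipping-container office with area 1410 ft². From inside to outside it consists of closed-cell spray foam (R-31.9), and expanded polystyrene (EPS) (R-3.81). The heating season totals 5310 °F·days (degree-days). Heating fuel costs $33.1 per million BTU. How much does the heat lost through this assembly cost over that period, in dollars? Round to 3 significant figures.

167 dollars

R_total = 31.9 + 3.81 = 35.71 ft²·°F·h/BTU
E = A × HDD × 24 / R = 1410 × 5310 × 24 / 35.71 = 5032000 BTU
Cost = 5032000/10⁶ × 33.1 = $166.6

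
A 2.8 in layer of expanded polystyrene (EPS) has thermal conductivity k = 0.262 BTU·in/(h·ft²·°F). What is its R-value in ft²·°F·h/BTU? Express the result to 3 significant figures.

10.7 ft²·°F·h/BTU

R = L/k = 2.8/0.262 = 10.69 ft²·°F·h/BTU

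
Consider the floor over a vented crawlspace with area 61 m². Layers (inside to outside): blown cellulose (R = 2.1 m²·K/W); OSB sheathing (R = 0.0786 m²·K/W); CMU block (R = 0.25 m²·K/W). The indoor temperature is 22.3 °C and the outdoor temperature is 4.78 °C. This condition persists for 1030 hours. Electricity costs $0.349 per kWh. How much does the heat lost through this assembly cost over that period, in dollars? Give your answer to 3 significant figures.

R_total = 2.1 + 0.0786 + 0.25 = 2.429 m²·K/W
Q = 61 × (22.3 − 4.78) / 2.429 = 440.1 W
E = 440.1 W × 1030 h / 1000 = 453.3 kWh
Cost = 453.3 × 0.349 = $158.2

158 dollars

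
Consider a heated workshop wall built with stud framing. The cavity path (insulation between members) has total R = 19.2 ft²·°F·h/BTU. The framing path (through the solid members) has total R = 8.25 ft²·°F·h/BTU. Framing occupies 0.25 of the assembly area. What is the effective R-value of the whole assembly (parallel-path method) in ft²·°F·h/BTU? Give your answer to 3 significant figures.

14.4 ft²·°F·h/BTU

U_eff = 0.75/19.2 + 0.25/8.25 = 0.03906 + 0.0303 = 0.06937
R_eff = 1/U_eff = 14.42 ft²·°F·h/BTU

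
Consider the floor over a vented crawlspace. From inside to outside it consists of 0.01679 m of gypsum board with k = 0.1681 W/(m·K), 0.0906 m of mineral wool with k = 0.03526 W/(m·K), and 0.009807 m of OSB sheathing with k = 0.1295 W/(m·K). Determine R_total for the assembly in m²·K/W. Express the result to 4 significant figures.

0.01679/0.1681 = 0.099881
0.0906/0.03526 = 2.5695
0.009807/0.1295 = 0.07573
R_total = 0.099881 + 2.5695 + 0.07573 = 2.7451 m²·K/W

2.745 m²·K/W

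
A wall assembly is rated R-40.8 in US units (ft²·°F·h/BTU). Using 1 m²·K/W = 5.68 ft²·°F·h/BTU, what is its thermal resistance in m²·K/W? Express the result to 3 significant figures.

R_SI = 40.8/5.68 = 7.183

7.18 m²·K/W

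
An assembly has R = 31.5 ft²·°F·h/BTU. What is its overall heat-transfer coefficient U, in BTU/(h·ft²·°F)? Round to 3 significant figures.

0.0317 BTU/(h·ft²·°F)

U = 1/R = 1/31.5 = 0.03175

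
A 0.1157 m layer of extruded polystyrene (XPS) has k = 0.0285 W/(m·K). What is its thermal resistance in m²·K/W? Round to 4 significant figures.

R = L/k = 0.1157/0.0285 = 4.0596 m²·K/W

4.060 m²·K/W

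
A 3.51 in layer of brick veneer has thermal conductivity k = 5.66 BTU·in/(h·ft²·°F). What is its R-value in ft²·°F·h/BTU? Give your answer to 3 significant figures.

0.620 ft²·°F·h/BTU

R = L/k = 3.51/5.66 = 0.6201 ft²·°F·h/BTU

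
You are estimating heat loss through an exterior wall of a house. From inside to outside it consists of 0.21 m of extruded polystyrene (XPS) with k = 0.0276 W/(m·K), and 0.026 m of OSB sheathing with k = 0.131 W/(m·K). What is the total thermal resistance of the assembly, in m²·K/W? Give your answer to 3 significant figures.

7.81 m²·K/W

0.21/0.0276 = 7.609
0.026/0.131 = 0.1985
R_total = 7.609 + 0.1985 = 7.807 m²·K/W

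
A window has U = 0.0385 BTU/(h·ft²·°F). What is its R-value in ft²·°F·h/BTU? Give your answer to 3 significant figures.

26.0 ft²·°F·h/BTU

R = 1/U = 1/0.0385 = 25.97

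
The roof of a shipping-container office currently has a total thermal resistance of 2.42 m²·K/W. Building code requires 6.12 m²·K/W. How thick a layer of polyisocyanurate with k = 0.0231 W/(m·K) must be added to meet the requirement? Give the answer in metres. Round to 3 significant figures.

ΔR = 6.12 − 2.42 = 3.7 m²·K/W
L = ΔR × k = 3.7 × 0.0231 = 0.08547 m

0.0855 m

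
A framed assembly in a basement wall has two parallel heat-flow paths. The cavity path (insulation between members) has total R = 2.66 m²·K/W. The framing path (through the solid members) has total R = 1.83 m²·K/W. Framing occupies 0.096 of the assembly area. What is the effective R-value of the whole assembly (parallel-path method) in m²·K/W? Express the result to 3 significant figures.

U_eff = 0.904/2.66 + 0.096/1.83 = 0.3398 + 0.05246 = 0.3923
R_eff = 1/U_eff = 2.549 m²·K/W

2.55 m²·K/W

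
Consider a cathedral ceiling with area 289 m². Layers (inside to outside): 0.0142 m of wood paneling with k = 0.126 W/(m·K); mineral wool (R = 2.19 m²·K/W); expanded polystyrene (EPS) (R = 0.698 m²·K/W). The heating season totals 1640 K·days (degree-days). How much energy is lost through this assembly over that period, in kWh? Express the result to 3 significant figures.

3790 kWh

0.0142/0.126 = 0.1127
R_total = 0.1127 + 2.19 + 0.698 = 3.001 m²·K/W
E = A × HDD × 24 / R / 1000 = 289 × 1640 × 24 / 3.001 / 1000 = 3791 kWh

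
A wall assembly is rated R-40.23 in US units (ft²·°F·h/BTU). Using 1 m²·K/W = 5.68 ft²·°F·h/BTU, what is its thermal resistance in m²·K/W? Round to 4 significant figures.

R_SI = 40.23/5.68 = 7.0827

7.083 m²·K/W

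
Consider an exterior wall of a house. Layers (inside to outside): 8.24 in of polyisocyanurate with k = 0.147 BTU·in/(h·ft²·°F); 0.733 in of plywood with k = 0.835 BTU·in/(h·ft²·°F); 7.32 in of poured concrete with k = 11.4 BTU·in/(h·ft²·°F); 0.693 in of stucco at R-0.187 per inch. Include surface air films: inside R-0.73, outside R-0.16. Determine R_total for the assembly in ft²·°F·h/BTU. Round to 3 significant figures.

58.6 ft²·°F·h/BTU

8.24/0.147 = 56.05
0.733/0.835 = 0.8778
7.32/11.4 = 0.6421
0.693 × 0.187 = 0.1296
R_total = 0.73 + 56.05 + 0.8778 + 0.6421 + 0.1296 + 0.16 = 58.59 ft²·°F·h/BTU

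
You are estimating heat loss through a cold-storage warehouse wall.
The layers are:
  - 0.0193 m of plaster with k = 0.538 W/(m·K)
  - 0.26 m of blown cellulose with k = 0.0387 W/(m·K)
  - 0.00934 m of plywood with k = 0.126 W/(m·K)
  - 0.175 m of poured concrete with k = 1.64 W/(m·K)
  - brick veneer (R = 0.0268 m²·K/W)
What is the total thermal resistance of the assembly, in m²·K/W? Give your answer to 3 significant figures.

6.96 m²·K/W

0.0193/0.538 = 0.03587
0.26/0.0387 = 6.718
0.00934/0.126 = 0.07413
0.175/1.64 = 0.1067
R_total = 0.03587 + 6.718 + 0.07413 + 0.1067 + 0.0268 = 6.962 m²·K/W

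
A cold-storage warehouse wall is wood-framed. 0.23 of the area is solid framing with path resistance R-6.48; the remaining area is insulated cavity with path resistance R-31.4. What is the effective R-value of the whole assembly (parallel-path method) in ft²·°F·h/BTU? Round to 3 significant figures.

U_eff = 0.77/31.4 + 0.23/6.48 = 0.02452 + 0.03549 = 0.06002
R_eff = 1/U_eff = 16.66 ft²·°F·h/BTU

16.7 ft²·°F·h/BTU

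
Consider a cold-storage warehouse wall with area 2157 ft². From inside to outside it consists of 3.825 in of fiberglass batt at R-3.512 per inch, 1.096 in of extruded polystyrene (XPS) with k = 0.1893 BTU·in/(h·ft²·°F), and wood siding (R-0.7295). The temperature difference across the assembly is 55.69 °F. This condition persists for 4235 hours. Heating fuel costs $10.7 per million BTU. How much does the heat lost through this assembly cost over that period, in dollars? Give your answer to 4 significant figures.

3.825 × 3.512 = 13.433
1.096/0.1893 = 5.7898
R_total = 13.433 + 5.7898 + 0.7295 = 19.953 ft²·°F·h/BTU
Q = 2157 × 55.69 / 19.953 = 6020.4 BTU/h
E = 6020.4 × 4235 = 25496000 BTU
Cost = 25496000/10⁶ × 10.7 = $272.81

272.8 dollars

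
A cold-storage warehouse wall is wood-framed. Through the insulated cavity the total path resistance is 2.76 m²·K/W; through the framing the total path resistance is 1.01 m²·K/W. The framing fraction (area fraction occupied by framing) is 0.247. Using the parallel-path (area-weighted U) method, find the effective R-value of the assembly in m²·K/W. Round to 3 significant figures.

1.93 m²·K/W

U_eff = 0.753/2.76 + 0.247/1.01 = 0.2728 + 0.2446 = 0.5174
R_eff = 1/U_eff = 1.933 m²·K/W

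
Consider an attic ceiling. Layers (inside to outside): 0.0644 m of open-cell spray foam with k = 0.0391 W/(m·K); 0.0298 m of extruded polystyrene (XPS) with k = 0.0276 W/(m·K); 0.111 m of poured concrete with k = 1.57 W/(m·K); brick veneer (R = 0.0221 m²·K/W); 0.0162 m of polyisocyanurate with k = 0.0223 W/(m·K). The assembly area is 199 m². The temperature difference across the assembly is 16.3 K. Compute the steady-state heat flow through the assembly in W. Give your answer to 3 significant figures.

0.0644/0.0391 = 1.647
0.0298/0.0276 = 1.08
0.111/1.57 = 0.0707
0.0162/0.0223 = 0.7265
R_total = 1.647 + 1.08 + 0.0707 + 0.0221 + 0.7265 = 3.546 m²·K/W
Q = A·ΔT/R = 199 × 16.3 / 3.546 = 914.7 W

915 W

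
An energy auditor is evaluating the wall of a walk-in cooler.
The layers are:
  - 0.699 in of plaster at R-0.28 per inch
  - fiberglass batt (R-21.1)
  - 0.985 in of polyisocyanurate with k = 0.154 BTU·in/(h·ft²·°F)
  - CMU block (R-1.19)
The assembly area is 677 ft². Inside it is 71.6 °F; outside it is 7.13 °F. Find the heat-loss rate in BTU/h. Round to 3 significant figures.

1510 BTU/h

0.699 × 0.28 = 0.1957
0.985/0.154 = 6.396
R_total = 0.1957 + 21.1 + 6.396 + 1.19 = 28.88 ft²·°F·h/BTU
Q = A·ΔT/R = 677 × (71.6 − 7.13) / 28.88 = 1511 BTU/h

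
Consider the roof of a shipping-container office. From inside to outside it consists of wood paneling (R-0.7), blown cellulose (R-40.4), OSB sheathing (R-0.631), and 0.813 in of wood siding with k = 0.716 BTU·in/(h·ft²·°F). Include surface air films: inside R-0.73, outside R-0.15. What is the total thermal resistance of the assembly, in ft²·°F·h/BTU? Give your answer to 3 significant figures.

0.813/0.716 = 1.135
R_total = 0.73 + 0.7 + 40.4 + 0.631 + 1.135 + 0.15 = 43.75 ft²·°F·h/BTU

43.7 ft²·°F·h/BTU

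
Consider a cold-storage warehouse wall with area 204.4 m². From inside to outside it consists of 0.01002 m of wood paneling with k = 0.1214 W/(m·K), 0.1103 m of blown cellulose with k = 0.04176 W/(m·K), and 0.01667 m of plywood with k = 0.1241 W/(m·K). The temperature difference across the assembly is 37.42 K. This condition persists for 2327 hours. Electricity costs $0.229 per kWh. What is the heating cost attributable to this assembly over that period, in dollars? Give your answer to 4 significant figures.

0.01002/0.1214 = 0.082537
0.1103/0.04176 = 2.6413
0.01667/0.1241 = 0.13433
R_total = 0.082537 + 2.6413 + 0.13433 = 2.8581 m²·K/W
Q = 204.4 × 37.42 / 2.8581 = 2676.1 W
E = 2676.1 W × 2327 h / 1000 = 6227.3 kWh
Cost = 6227.3 × 0.229 = $1426

1426 dollars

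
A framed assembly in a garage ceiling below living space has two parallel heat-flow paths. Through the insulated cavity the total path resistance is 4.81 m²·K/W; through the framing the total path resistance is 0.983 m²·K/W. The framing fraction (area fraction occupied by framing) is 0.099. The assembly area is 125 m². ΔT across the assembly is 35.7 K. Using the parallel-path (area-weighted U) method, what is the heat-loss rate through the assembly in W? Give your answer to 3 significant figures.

1290 W

U_eff = 0.901/4.81 + 0.099/0.983 = 0.1873 + 0.1007 = 0.288
R_eff = 1/U_eff = 3.472 m²·K/W
Q = 125 × 35.7 / 3.472 = 1285 W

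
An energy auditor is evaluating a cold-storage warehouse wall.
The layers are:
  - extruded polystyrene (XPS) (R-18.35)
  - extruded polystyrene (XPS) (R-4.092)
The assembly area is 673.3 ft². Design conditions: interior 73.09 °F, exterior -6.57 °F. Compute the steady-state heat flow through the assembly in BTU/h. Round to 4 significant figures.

R_total = 18.35 + 4.092 = 22.442 ft²·°F·h/BTU
Q = A·ΔT/R = 673.3 × (73.09 − (-6.57)) / 22.442 = 2389.9 BTU/h

2390 BTU/h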